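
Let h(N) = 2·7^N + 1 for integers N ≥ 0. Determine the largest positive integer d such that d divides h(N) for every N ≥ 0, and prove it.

d = 3

Computing the first values: h(0) = 3 and h(1) = 15; gcd(3, 15) = 3, so d ≤ 3.
We prove 3 | 2·7^N + 1 for all N ≥ 0 by induction on N.
Base step (N = 0): h(0) = 3 = 3·(1), so 3 | h(0).
For the inductive step, assume it holds for an arbitrary j ≥ 0, i.e. 3 | h(j). Then
h(j+1) = 2·7^(j+1) + 1 = 7·(2·7^j + 1) - 6 = 7·h(j) - 6. The first term is divisible by 3 by the inductive hypothesis, and -6 is divisible by 3. Hence 3 | h(j+1).
By induction, the statement is established for all N ≥ 0.
Therefore the largest such d is 3.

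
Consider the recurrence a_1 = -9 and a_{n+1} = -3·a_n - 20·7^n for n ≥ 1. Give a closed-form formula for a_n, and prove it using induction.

Computing the first terms: a_1 = -9, a_2 = -113, a_3 = -641. This suggests a_n = 5(-3)^(n - 1) - 2·7^n.
For the base case n = 1: the formula gives -9 = -9 = a_1.
Inductive step: assume the claim holds for n = k, so a_k = 5(-3)^(k - 1) - 2·7^k.
Then a_{k+1} = -3·a_k - 20·7^k = -3·(5(-3)^(k - 1) - 2·7^k) - 20·7^k = 5(-3)^k - 2·7^(k + 1) = 5(-3)^((k+1) - 1) - 2·7^(k+1),
which is the claimed formula at n = k+1.
By induction, the statement is established for all n ≥ 1.

a_n = 5(-3)^(n - 1) - 2·7^n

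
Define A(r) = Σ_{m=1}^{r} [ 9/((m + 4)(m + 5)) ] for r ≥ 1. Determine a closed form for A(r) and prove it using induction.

A(r) = 9r/(5(r + 5))

We claim A(r) = 9r/(5(r + 5)) for all r ≥ 1.
For the base case r = 1: A(1) = 3/10, and the closed form gives 3/10. They agree.
Suppose the result is true for r = m, so A(m) = 9m/(5(m + 5)).
Then A(m+1) = A(m) + (9/((m + 5)(m + 6))) = (9m/(5(m + 5))) + (9/((m + 5)(m + 6))).
Simplifying, A(m+1) = 9(m + 1)/(5(m + 6)) = 9(m+1)/(5((m+1) + 5)),
which is the closed form with r = m+1.
Hence, by induction on r, the claim holds for every r ≥ 1.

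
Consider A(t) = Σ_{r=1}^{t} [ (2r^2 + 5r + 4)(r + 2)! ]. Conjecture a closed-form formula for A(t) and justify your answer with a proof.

A(t) = (2t + 1)(t + 3)! - 6

We claim A(t) = (2t + 1)(t + 3)! - 6 for all t ≥ 1.
Base step (t = 1): A(1) = 66, and the closed form gives 66. They agree.
Inductive step: suppose the statement holds for some r ≥ 1, so A(r) = (2r + 1)(r + 3)! - 6.
Then A(r+1) = A(r) + ((2r^2 + 9r + 11)(r + 3)!) = ((2r + 1)(r + 3)! - 6) + ((2r^2 + 9r + 11)(r + 3)!).
Simplifying, A(r+1) = (2(r+1) + 1)((r+1) + 3)! - 6,
which is the closed form with t = r+1.
By the principle of mathematical induction, the result holds for all t ≥ 1.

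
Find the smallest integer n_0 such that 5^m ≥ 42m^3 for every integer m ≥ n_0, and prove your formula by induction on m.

At m = 5: 3125 < 5250, so the inequality fails and n_0 ≥ 6. We prove 5^m ≥ 42m^3 for all m ≥ 6.
Base case (m = 6): 5^m = 15625 and 42m^3 = 9072, so 15625 ≥ 9072.
Inductive step: suppose the statement holds for some k ≥ 6, so 5^k ≥ 42k^3.
Then 5^(k + 1) = 5·(5^k) ≥ 5·(42k^3).
Also, for k ≥ 6 we have 5·(42k^3) ≥ 42(k+1)^3, since 5 ≥ (1 + 1/k)^3 for all k ≥ 6.
Combining, 5^(k + 1) ≥ 42(k+1)^3.
Hence, by induction on m, the claim holds for every m ≥ 6.
Hence the smallest such n_0 is 6.

n_0 = 6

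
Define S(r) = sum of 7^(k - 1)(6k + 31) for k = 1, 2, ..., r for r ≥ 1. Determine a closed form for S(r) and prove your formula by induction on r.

We claim S(r) = 7^r(r + 5) - 5 for all r ≥ 1.
For the base case r = 1: S(1) = 37, and the closed form gives 37. They agree.
Suppose the result is true for r = k, so S(k) = 7^k(k + 5) - 5.
Then S(k+1) = S(k) + (7^k(6k + 37)) = (7^k(k + 5) - 5) + (7^k(6k + 37)).
Simplifying, S(k+1) = 7·7^k·k + 42·7^k - 5 = 7^(k+1)((k+1) + 5) - 5,
which is the closed form with r = k+1.
By induction, the statement is established for all r ≥ 1.

S(r) = 7^r(r + 5) - 5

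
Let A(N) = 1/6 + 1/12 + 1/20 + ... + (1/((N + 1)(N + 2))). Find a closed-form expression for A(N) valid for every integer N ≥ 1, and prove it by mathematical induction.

A(N) = N/(2(N + 2))

We claim A(N) = N/(2(N + 2)) for all N ≥ 1.
Base step (N = 1): A(1) = 1/6, and the closed form gives 1/6. They agree.
Suppose the result is true for N = k, so A(k) = k/(2(k + 2)).
Then A(k+1) = A(k) + (1/((k + 2)(k + 3))) = (k/(2(k + 2))) + (1/((k + 2)(k + 3))).
Simplifying, A(k+1) = (k + 1)/(2(k + 3)) = (k+1)/(2((k+1) + 2)),
which is the closed form with N = k+1.
This completes the induction.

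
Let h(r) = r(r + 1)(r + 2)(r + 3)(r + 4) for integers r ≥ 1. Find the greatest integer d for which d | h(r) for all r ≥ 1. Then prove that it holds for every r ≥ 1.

d = 120

Computing the first values: h(1) = 120 and h(2) = 720; gcd(120, 720) = 120, so d ≤ 120.
We prove 120 | r(r + 1)(r + 2)(r + 3)(r + 4) for all r ≥ 1 by induction on r.
Base case (r = 1): h(1) = 120 = 120·(1), so 120 | h(1).
Suppose the result is true for r = i, i.e. 120 | h(i). Then
h(i+1) − h(i) = (i+1)·(i+2)·(i+3)·(i+4)·(i+5) − i·(i+1)·(i+2)·(i+3)·(i+4) = (i+1)·(i+2)·(i+3)·(i+4)·[(i+5) − i] = 5·(i+1)·(i+2)·(i+3)·(i+4). The product of 4 consecutive integers is divisible by (4)! = 24, so h(i+1) − h(i) is divisible by 5·24 = 120. By the inductive hypothesis 120 | h(i), hence 120 | h(i+1).
By induction, the statement is established for all r ≥ 1.
Therefore the largest such d is 120.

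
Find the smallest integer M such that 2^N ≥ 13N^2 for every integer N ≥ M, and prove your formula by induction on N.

M = 11

At N = 10: 1024 < 1300, so the inequality fails and M ≥ 11. We prove 2^N ≥ 13N^2 for all N ≥ 11.
Base case (N = 11): 2^N = 2048 and 13N^2 = 1573, so 2048 ≥ 1573.
Suppose the result is true for N = m, so 2^m ≥ 13m^2.
Then 2^(m + 1) = 2·(2^m) ≥ 2·(13m^2).
Also, for m ≥ 11 we have 2·(13m^2) ≥ 13(m+1)^2, since 2 ≥ (1 + 1/m)^2 for all m ≥ 11.
Combining, 2^(m + 1) ≥ 13(m+1)^2.
By the principle of mathematical induction, the result holds for all N ≥ 11.
Hence the smallest such M is 11.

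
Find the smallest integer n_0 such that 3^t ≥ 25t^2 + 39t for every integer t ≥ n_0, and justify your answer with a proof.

At t = 6: 729 < 1134, so the inequality fails and n_0 ≥ 7. We prove 3^t ≥ 25t^2 + 39t for all t ≥ 7.
For the base case t = 7: 3^t = 2187 and 25t^2 + 39t = 1498, so 2187 ≥ 1498.
For the inductive step, assume it holds for an arbitrary j ≥ 7, so 3^j ≥ 25j^2 + 39j.
Then 3^(j + 1) = 3·(3^j) ≥ 3·(25j^2 + 39j).
Also, for j ≥ 7 we have 3·(25j^2 + 39j) ≥ 25(j+1)^2 + 39(j+1), since 3·(25j^2 + 39j) − (25(j+1)^2 + 39(j+1)) = 50j^2 + 28j - 64, which is nonnegative for all j ≥ 7.
Combining, 3^(j + 1) ≥ 25(j+1)^2 + 39(j+1).
By induction, the statement is established for all t ≥ 7.
Hence the smallest such n_0 is 7.

n_0 = 7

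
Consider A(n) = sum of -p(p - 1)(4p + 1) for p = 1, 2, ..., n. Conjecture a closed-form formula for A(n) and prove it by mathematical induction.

We claim A(n) = -n(n - 1)(n + 1)^2 for all n ≥ 1.
Base case (n = 1): A(1) = 0, and the closed form gives 0. They agree.
For the inductive step, assume it holds for an arbitrary p ≥ 1, so A(p) = p(-p^3 - p^2 + p + 1).
Then A(p+1) = A(p) + (-p(p + 1)(4p + 5)) = (p(-p^3 - p^2 + p + 1)) + (-p(p + 1)(4p + 5)).
Simplifying, A(p+1) = -p(p + 1)(p + 2)^2 = -(p+1)((p+1) - 1)((p+1) + 1)^2,
which is the closed form with n = p+1.
Hence, by induction on n, the claim holds for every n ≥ 1.

A(n) = -n(n - 1)(n + 1)^2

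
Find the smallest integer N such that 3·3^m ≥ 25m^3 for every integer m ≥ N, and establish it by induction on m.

At m = 7: 6561 < 8575, so the inequality fails and N ≥ 8. We prove 3·3^m ≥ 25m^3 for all m ≥ 8.
Base step (m = 8): 3·3^m = 19683 and 25m^3 = 12800, so 19683 ≥ 12800.
Suppose the result is true for m = r, so 3·3^r ≥ 25r^3.
Then 3·3^(r + 1) = 3·(3·3^r) ≥ 3·(25r^3).
Also, for r ≥ 8 we have 3·(25r^3) ≥ 25(r+1)^3, since 3 ≥ (1 + 1/r)^3 for all r ≥ 8.
Combining, 3·3^(r + 1) ≥ 25(r+1)^3.
This completes the induction.
Hence the smallest such N is 8.

N = 8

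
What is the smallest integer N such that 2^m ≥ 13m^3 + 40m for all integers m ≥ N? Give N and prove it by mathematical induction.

N = 16

At m = 15: 32768 < 44475, so the inequality fails and N ≥ 16. We prove 2^m ≥ 13m^3 + 40m for all m ≥ 16.
For the base case m = 16: 2^m = 65536 and 13m^3 + 40m = 53888, so 65536 ≥ 53888.
Inductive step: suppose the statement holds for some j ≥ 16, so 2^j ≥ 13j^3 + 40j.
Then 2^(j + 1) = 2·(2^j) ≥ 2·(13j^3 + 40j).
Also, for j ≥ 16 we have 2·(13j^3 + 40j) ≥ 13(j+1)^3 + 40(j+1), since 2·(13j^3 + 40j) − (13(j+1)^3 + 40(j+1)) = 13j^3 - 39j^2 + j - 53, which is nonnegative for all j ≥ 16.
Combining, 2^(j + 1) ≥ 13(j+1)^3 + 40(j+1).
By the principle of mathematical induction, the result holds for all m ≥ 16.
Hence the smallest such N is 16.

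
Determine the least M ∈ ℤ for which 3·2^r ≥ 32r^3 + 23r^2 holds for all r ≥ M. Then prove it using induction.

M = 16

At r = 15: 98304 < 113175, so the inequality fails and M ≥ 16. We prove 3·2^r ≥ 32r^3 + 23r^2 for all r ≥ 16.
When r = 16: 3·2^r = 196608 and 32r^3 + 23r^2 = 136960, so 196608 ≥ 136960.
Inductive step: assume the claim holds for r = k, so 3·2^k ≥ 32k^3 + 23k^2.
Then 3·2^(k + 1) = 2·(3·2^k) ≥ 2·(32k^3 + 23k^2).
Also, for k ≥ 16 we have 2·(32k^3 + 23k^2) ≥ 32(k+1)^3 + 23(k+1)^2, since 2·(32k^3 + 23k^2) − (32(k+1)^3 + 23(k+1)^2) = 32k^3 - 73k^2 - 142k - 55, which is nonnegative for all k ≥ 16.
Combining, 3·2^(k + 1) ≥ 32(k+1)^3 + 23(k+1)^2.
Hence, by induction on r, the claim holds for every r ≥ 16.
Hence the smallest such M is 16.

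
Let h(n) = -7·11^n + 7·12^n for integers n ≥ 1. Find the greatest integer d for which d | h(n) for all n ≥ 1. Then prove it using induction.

d = 7

Computing the first values: h(1) = 7 and h(2) = 161; gcd(7, 161) = 7, so d ≤ 7.
We prove 7 | -7·11^n + 7·12^n for all n ≥ 1 by induction on n.
For the base case n = 1: h(1) = 7 = 7·(1), so 7 | h(1).
For the inductive step, assume it holds for an arbitrary j ≥ 1, i.e. 7 | h(j). Then
h(j+1) − 12·h(j) = (-7·11^(j+1) + 7·12^(j+1)) − 12·(-7·11^j + 7·12^j) = (-7)·11^j·(11 − 12) = (7)·11^j. Since 7 | h(j) by the inductive hypothesis, 7 | 12·h(j); and 7 | 7 since 7 = 7·1. Therefore 7 | h(j+1).
This completes the induction.
Therefore the largest such d is 7.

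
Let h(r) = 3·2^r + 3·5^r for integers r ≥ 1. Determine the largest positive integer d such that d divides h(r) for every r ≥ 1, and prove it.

Computing the first values: h(1) = 21 and h(2) = 87; gcd(21, 87) = 3, so d ≤ 3.
We prove 3 | 3·2^r + 3·5^r for all r ≥ 1 by induction on r.
Base case (r = 1): h(1) = 21 = 3·(7), so 3 | h(1).
Inductive step: assume the claim holds for r = i, i.e. 3 | h(i). Then
h(i+1) − 5·h(i) = (3·2^(i+1) + 3·5^(i+1)) − 5·(3·2^i + 3·5^i) = (3)·2^i·(2 − 5) = (-9)·2^i. Since 3 | h(i) by the inductive hypothesis, 3 | 5·h(i); and 3 | -9 since -9 = 3·-3. Therefore 3 | h(i+1).
By induction, the statement is established for all r ≥ 1.
Therefore the largest such d is 3.

d = 3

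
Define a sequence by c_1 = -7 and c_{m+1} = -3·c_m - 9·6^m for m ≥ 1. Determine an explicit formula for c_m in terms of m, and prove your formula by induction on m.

Computing the first terms: c_1 = -7, c_2 = -33, c_3 = -225. This suggests c_m = -(-3)^(m - 1) - 6^m.
Base step (m = 1): the formula gives -7 = -7 = c_1.
For the inductive step, assume it holds for an arbitrary r ≥ 1, so c_r = -(-3)^(r - 1) - 6^r.
Then c_{r+1} = -3·c_r - 9·6^r = -3·(-(-3)^(r - 1) - 6^r) - 9·6^r = -(-3)^r - 6^(r + 1) = -(-3)^((r+1) - 1) - 6^(r+1),
which is the claimed formula at m = r+1.
By induction, the statement is established for all m ≥ 1.

c_m = -(-3)^(m - 1) - 6^m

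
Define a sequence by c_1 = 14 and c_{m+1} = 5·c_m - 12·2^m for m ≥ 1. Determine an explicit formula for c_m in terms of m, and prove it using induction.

c_m = 2^(m + 2) + 6·5^(m - 1)

Computing the first terms: c_1 = 14, c_2 = 46, c_3 = 182. This suggests c_m = 2^(m + 2) + 6·5^(m - 1).
When m = 1: the formula gives 14 = 14 = c_1.
Suppose the result is true for m = i, so c_i = 2^(i + 2) + 6·5^(i - 1).
Then c_{i+1} = 5·c_i - 12·2^i = 5·(2^(i + 2) + 6·5^(i - 1)) - 12·2^i = 2^(i + 3) + 6·5^i = 2^((i+1) + 2) + 6·5^((i+1) - 1),
which is the claimed formula at m = i+1.
Hence, by induction on m, the claim holds for every m ≥ 1.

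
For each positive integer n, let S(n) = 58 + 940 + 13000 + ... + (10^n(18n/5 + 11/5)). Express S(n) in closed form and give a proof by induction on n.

S(n) = 2·10^n(2n + 1) - 2

We claim S(n) = 2·10^n(2n + 1) - 2 for all n ≥ 1.
For the base case n = 1: S(1) = 58, and the closed form gives 58. They agree.
For the inductive step, assume it holds for an arbitrary m ≥ 1, so S(m) = 2·10^m(2m + 1) - 2.
Then S(m+1) = S(m) + (10^m(36m + 58)) = (2·10^m(2m + 1) - 2) + (10^m(36m + 58)).
Simplifying, S(m+1) = 40·10^m·m + 60·10^m - 2 = 2·10^(m+1)(2(m+1) + 1) - 2,
which is the closed form with n = m+1.
By induction, the statement is established for all n ≥ 1.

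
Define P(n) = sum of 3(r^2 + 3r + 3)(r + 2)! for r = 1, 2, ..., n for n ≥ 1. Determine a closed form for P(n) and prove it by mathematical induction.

P(n) = (3n + 3)(n + 3)! - 18

We claim P(n) = (3n + 3)(n + 3)! - 18 for all n ≥ 1.
For the base case n = 1: P(1) = 126, and the closed form gives 126. They agree.
For the inductive step, assume it holds for an arbitrary r ≥ 1, so P(r) = (3r + 3)(r + 3)! - 18.
Then P(r+1) = P(r) + (3(r^2 + 5r + 7)(r + 3)!) = ((3r + 3)(r + 3)! - 18) + (3(r^2 + 5r + 7)(r + 3)!).
Simplifying, P(r+1) = (3(r+1) + 3)((r+1) + 3)! - 18,
which is the closed form with n = r+1.
This completes the induction.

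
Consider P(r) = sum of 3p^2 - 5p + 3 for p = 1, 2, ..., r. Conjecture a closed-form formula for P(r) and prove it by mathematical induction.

P(r) = r(r^2 - r + 1)

We claim P(r) = r(r^2 - r + 1) for all r ≥ 1.
For the base case r = 1: P(1) = 1, and the closed form gives 1. They agree.
For the inductive step, assume it holds for an arbitrary p ≥ 1, so P(p) = p(p^2 - p + 1).
Then P(p+1) = P(p) + (3p^2 + p + 1) = (p(p^2 - p + 1)) + (3p^2 + p + 1).
Simplifying, P(p+1) = (p + 1)(p^2 + p + 1) = (p+1)((p+1)^2 - (p+1) + 1),
which is the closed form with r = p+1.
Hence, by induction on r, the claim holds for every r ≥ 1.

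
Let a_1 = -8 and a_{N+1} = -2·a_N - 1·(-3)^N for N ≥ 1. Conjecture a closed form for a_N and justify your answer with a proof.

Computing the first terms: a_1 = -8, a_2 = 19, a_3 = -47. This suggests a_N = -5(-2)^(N - 1) + (-3)^N.
When N = 1: the formula gives -8 = -8 = a_1.
Inductive step: suppose the statement holds for some i ≥ 1, so a_i = -5(-2)^(i - 1) + (-3)^i.
Then a_{i+1} = -2·a_i - 1·(-3)^i = -2·(-5(-2)^(i - 1) + (-3)^i) - 1·(-3)^i = -5(-2)^i + (-3)^(i + 1) = -5(-2)^((i+1) - 1) + (-3)^(i+1),
which is the claimed formula at N = i+1.
By induction, the statement is established for all N ≥ 1.

a_N = -5(-2)^(N - 1) + (-3)^N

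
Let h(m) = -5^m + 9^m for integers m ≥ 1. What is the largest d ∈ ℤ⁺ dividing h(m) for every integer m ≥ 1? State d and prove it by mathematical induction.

Computing the first values: h(1) = 4 and h(2) = 56; gcd(4, 56) = 4, so d ≤ 4.
We prove 4 | -5^m + 9^m for all m ≥ 1 by induction on m.
Base case (m = 1): h(1) = 4 = 4·(1), so 4 | h(1).
For the inductive step, assume it holds for an arbitrary k ≥ 1, i.e. 4 | h(k). Then
9^{k+1} − 5^{k+1} = 9·9^k − 5·5^k = 9·(9^k − 5^k) + (4)·5^k. The first term is divisible by 4 by the inductive hypothesis, and the second term (4)·5^k is divisible by 4 since 4 | 4. Hence 4 | h(k+1).
By the principle of mathematical induction, the result holds for all m ≥ 1.
Therefore the largest such d is 4.

d = 4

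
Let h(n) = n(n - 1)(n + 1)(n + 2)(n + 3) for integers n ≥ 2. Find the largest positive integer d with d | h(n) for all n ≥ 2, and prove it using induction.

Computing the first values: h(2) = 120 and h(3) = 720; gcd(120, 720) = 120, so d ≤ 120.
We prove 120 | n(n - 1)(n + 1)(n + 2)(n + 3) for all n ≥ 2 by induction on n.
Base case (n = 2): h(2) = 120 = 120·(1), so 120 | h(2).
Suppose the result is true for n = k, i.e. 120 | h(k). Then
h(k+1) − h(k) = k·(k+1)·(k+2)·(k+3)·(k+4) − (k-1)·k·(k+1)·(k+2)·(k+3) = k·(k+1)·(k+2)·(k+3)·[(k+4) − (k-1)] = 5·k·(k+1)·(k+2)·(k+3). The product of 4 consecutive integers is divisible by (4)! = 24, so h(k+1) − h(k) is divisible by 5·24 = 120. By the inductive hypothesis 120 | h(k), hence 120 | h(k+1).
This completes the induction.
Therefore the largest such d is 120.

d = 120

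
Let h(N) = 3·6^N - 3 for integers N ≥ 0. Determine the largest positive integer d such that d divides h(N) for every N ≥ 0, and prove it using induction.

Computing the first values: h(0) = 0 and h(1) = 15; gcd(0, 15) = 15, so d ≤ 15.
We prove 15 | 3·6^N - 3 for all N ≥ 0 by induction on N.
When N = 0: h(0) = 0 = 15·(0), so 15 | h(0).
Inductive step: suppose the statement holds for some j ≥ 0, i.e. 15 | h(j). Then
h(j+1) = 3·6^(j+1) - 3 = 6·(3·6^j - 3) + 15 = 6·h(j) + 15. The first term is divisible by 15 by the inductive hypothesis, and 15 is divisible by 15. Hence 15 | h(j+1).
By the principle of mathematical induction, the result holds for all N ≥ 0.
Therefore the largest such d is 15.

d = 15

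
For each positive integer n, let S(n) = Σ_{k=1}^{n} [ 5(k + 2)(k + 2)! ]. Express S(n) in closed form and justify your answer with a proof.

S(n) = 5(n + 3)! - 30

We claim S(n) = 5(n + 3)! - 30 for all n ≥ 1.
For the base case n = 1: S(1) = 90, and the closed form gives 90. They agree.
Suppose the result is true for n = k, so S(k) = 5(k + 3)! - 30.
Then S(k+1) = S(k) + (5(k + 3)(k + 3)!) = (5(k + 3)! - 30) + (5(k + 3)(k + 3)!).
Simplifying, S(k+1) = 5((k+1) + 3)! - 30,
which is the closed form with n = k+1.
Hence, by induction on n, the claim holds for every n ≥ 1.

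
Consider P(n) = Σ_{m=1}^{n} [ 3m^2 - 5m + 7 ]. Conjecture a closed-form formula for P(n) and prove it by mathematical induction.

P(n) = n(n^2 - n + 5)

We claim P(n) = n(n^2 - n + 5) for all n ≥ 1.
When n = 1: P(1) = 5, and the closed form gives 5. They agree.
Suppose the result is true for n = m, so P(m) = m(m^2 - m + 5).
Then P(m+1) = P(m) + (3m^2 + m + 5) = (m(m^2 - m + 5)) + (3m^2 + m + 5).
Simplifying, P(m+1) = (m + 1)(m^2 + m + 5) = (m+1)((m+1)^2 - (m+1) + 5),
which is the closed form with n = m+1.
This completes the induction.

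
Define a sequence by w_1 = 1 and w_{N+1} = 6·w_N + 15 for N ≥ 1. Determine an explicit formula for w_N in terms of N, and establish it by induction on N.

Computing the first terms: w_1 = 1, w_2 = 21, w_3 = 141. This suggests w_N = 4·6^(N - 1) - 3.
Base step (N = 1): the formula gives 1 = 1 = w_1.
Inductive step: assume the claim holds for N = m, so w_m = 4·6^(m - 1) - 3.
Then w_{m+1} = 6·w_m + 15 = 6·(4·6^(m - 1) - 3) + 15 = 4·6^m - 3 = 4·6^((m+1) - 1) - 3,
which is the claimed formula at N = m+1.
This completes the induction.

w_N = 4·6^(N - 1) - 3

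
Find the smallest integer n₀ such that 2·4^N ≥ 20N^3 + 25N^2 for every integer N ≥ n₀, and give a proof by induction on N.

At N = 5: 2048 < 3125, so the inequality fails and n₀ ≥ 6. We prove 2·4^N ≥ 20N^3 + 25N^2 for all N ≥ 6.
For the base case N = 6: 2·4^N = 8192 and 20N^3 + 25N^2 = 5220, so 8192 ≥ 5220.
Inductive step: suppose the statement holds for some r ≥ 6, so 2·4^r ≥ 20r^3 + 25r^2.
Then 2·4^(r + 1) = 4·(2·4^r) ≥ 4·(20r^3 + 25r^2).
Also, for r ≥ 6 we have 4·(20r^3 + 25r^2) ≥ 20(r+1)^3 + 25(r+1)^2, since 4·(20r^3 + 25r^2) − (20(r+1)^3 + 25(r+1)^2) = 60r^3 + 15r^2 - 110r - 45, which is nonnegative for all r ≥ 6.
Combining, 2·4^(r + 1) ≥ 20(r+1)^3 + 25(r+1)^2.
By the principle of mathematical induction, the result holds for all N ≥ 6.
Hence the smallest such n₀ is 6.

n₀ = 6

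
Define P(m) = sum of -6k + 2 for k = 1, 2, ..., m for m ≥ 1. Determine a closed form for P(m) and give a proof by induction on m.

We claim P(m) = -m(3m + 1) for all m ≥ 1.
Base step (m = 1): P(1) = -4, and the closed form gives -4. They agree.
Suppose the result is true for m = k, so P(k) = k(-3k - 1).
Then P(k+1) = P(k) + (-6k - 4) = (k(-3k - 1)) + (-6k - 4).
Simplifying, P(k+1) = -(k + 1)(3k + 4) = -(k+1)(3(k+1) + 1),
which is the closed form with m = k+1.
This completes the induction.

P(m) = -m(3m + 1)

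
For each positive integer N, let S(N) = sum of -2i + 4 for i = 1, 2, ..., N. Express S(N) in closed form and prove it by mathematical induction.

S(N) = -N(N - 3)

We claim S(N) = -N(N - 3) for all N ≥ 1.
Base step (N = 1): S(1) = 2, and the closed form gives 2. They agree.
Inductive step: assume the claim holds for N = i, so S(i) = i(-i + 3).
Then S(i+1) = S(i) + (-2i + 2) = (i(-i + 3)) + (-2i + 2).
Simplifying, S(i+1) = -(i - 2)(i + 1) = -(i+1)((i+1) - 3),
which is the closed form with N = i+1.
Hence, by induction on N, the claim holds for every N ≥ 1.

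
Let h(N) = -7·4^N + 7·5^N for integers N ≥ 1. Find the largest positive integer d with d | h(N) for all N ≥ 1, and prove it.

d = 7

Computing the first values: h(1) = 7 and h(2) = 63; gcd(7, 63) = 7, so d ≤ 7.
We prove 7 | -7·4^N + 7·5^N for all N ≥ 1 by induction on N.
Base step (N = 1): h(1) = 7 = 7·(1), so 7 | h(1).
Suppose the result is true for N = m, i.e. 7 | h(m). Then
h(m+1) − 5·h(m) = (-7·4^(m+1) + 7·5^(m+1)) − 5·(-7·4^m + 7·5^m) = (-7)·4^m·(4 − 5) = (7)·4^m. Since 7 | h(m) by the inductive hypothesis, 7 | 5·h(m); and 7 | 7 since 7 = 7·1. Therefore 7 | h(m+1).
Hence, by induction on N, the claim holds for every N ≥ 1.
Therefore the largest such d is 7.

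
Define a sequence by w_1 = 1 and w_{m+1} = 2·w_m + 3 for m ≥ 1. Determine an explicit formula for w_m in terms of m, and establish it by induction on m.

Computing the first terms: w_1 = 1, w_2 = 5, w_3 = 13. This suggests w_m = 2^(m + 1) - 3.
When m = 1: the formula gives 1 = 1 = w_1.
Suppose the result is true for m = i, so w_i = 2^(i + 1) - 3.
Then w_{i+1} = 2·w_i + 3 = 2·(2^(i + 1) - 3) + 3 = 2^(i + 2) - 3 = 2^((i+1) + 1) - 3,
which is the claimed formula at m = i+1.
This completes the induction.

w_m = 2^(m + 1) - 3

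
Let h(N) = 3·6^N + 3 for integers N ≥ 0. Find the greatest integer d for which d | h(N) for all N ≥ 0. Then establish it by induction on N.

d = 3

Computing the first values: h(0) = 6 and h(1) = 21; gcd(6, 21) = 3, so d ≤ 3.
We prove 3 | 3·6^N + 3 for all N ≥ 0 by induction on N.
Base case (N = 0): h(0) = 6 = 3·(2), so 3 | h(0).
Suppose the result is true for N = r, i.e. 3 | h(r). Then
h(r+1) = 3·6^(r+1) + 3 = 6·(3·6^r + 3) - 15 = 6·h(r) - 15. The first term is divisible by 3 by the inductive hypothesis, and -15 is divisible by 3. Hence 3 | h(r+1).
By induction, the statement is established for all N ≥ 0.
Therefore the largest such d is 3.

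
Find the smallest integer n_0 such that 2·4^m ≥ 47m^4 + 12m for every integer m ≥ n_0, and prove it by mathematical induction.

n_0 = 9

At m = 8: 131072 < 192608, so the inequality fails and n_0 ≥ 9. We prove 2·4^m ≥ 47m^4 + 12m for all m ≥ 9.
When m = 9: 2·4^m = 524288 and 47m^4 + 12m = 308475, so 524288 ≥ 308475.
Inductive step: assume the claim holds for m = j, so 2·4^j ≥ 47j^4 + 12j.
Then 2·4^(j + 1) = 4·(2·4^j) ≥ 4·(47j^4 + 12j).
Also, for j ≥ 9 we have 4·(47j^4 + 12j) ≥ 47(j+1)^4 + 12(j+1), since 4·(47j^4 + 12j) − (47(j+1)^4 + 12(j+1)) = 141j^4 - 188j^3 - 282j^2 - 152j - 59, which is nonnegative for all j ≥ 9.
Combining, 2·4^(j + 1) ≥ 47(j+1)^4 + 12(j+1).
Hence, by induction on m, the claim holds for every m ≥ 9.
Hence the smallest such n_0 is 9.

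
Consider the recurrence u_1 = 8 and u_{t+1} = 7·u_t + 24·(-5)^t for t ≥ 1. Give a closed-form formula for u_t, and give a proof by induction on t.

Computing the first terms: u_1 = 8, u_2 = -64, u_3 = 152. This suggests u_t = -2(-5)^t - 2·7^(t - 1).
Base case (t = 1): the formula gives 8 = 8 = u_1.
Suppose the result is true for t = j, so u_j = -2(-5)^j - 2·7^(j - 1).
Then u_{j+1} = 7·u_j + 24·(-5)^j = 7·(-2(-5)^j - 2·7^(j - 1)) + 24·(-5)^j = -2(-5)^(j + 1) - 2·7^j = -2(-5)^(j+1) - 2·7^((j+1) - 1),
which is the claimed formula at t = j+1.
By induction, the statement is established for all t ≥ 1.

u_t = -2(-5)^t - 2·7^(t - 1)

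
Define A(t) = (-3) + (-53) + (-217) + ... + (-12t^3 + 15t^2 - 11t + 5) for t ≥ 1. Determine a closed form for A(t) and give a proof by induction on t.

We claim A(t) = -t(3t - 2)(t^2 + t + 1) for all t ≥ 1.
For the base case t = 1: A(1) = -3, and the closed form gives -3. They agree.
Inductive step: assume the claim holds for t = j, so A(j) = j(-3j^3 - j^2 - j + 2).
Then A(j+1) = A(j) + (-12j^3 - 21j^2 - 17j - 3) = (j(-3j^3 - j^2 - j + 2)) + (-12j^3 - 21j^2 - 17j - 3).
Simplifying, A(j+1) = -(j + 1)(3j + 1)(j^2 + 3j + 3) = -(j+1)(3(j+1) - 2)((j+1)^2 + (j+1) + 1),
which is the closed form with t = j+1.
By induction, the statement is established for all t ≥ 1.

A(t) = -t(3t - 2)(t^2 + t + 1)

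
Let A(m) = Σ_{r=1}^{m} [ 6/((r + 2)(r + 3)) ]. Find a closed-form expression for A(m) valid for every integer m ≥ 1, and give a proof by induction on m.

We claim A(m) = 2m/(m + 3) for all m ≥ 1.
Base step (m = 1): A(1) = 1/2, and the closed form gives 1/2. They agree.
For the inductive step, assume it holds for an arbitrary r ≥ 1, so A(r) = 2r/(r + 3).
Then A(r+1) = A(r) + (6/((r + 3)(r + 4))) = (2r/(r + 3)) + (6/((r + 3)(r + 4))).
Simplifying, A(r+1) = 2(r + 1)/(r + 4) = 2(r+1)/((r+1) + 3),
which is the closed form with m = r+1.
By the principle of mathematical induction, the result holds for all m ≥ 1.

A(m) = 2m/(m + 3)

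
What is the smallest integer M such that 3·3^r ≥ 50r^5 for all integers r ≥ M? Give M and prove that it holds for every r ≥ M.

M = 15

At r = 14: 14348907 < 26891200, so the inequality fails and M ≥ 15. We prove 3·3^r ≥ 50r^5 for all r ≥ 15.
For the base case r = 15: 3·3^r = 43046721 and 50r^5 = 37968750, so 43046721 ≥ 37968750.
Inductive step: assume the claim holds for r = p, so 3·3^p ≥ 50p^5.
Then 3·3^(p + 1) = 3·(3·3^p) ≥ 3·(50p^5).
Also, for p ≥ 15 we have 3·(50p^5) ≥ 50(p+1)^5, since 3 ≥ (1 + 1/p)^5 for all p ≥ 15.
Combining, 3·3^(p + 1) ≥ 50(p+1)^5.
Hence, by induction on r, the claim holds for every r ≥ 15.
Hence the smallest such M is 15.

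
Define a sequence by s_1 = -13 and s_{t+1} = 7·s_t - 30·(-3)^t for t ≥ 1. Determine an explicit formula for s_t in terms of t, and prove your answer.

Computing the first terms: s_1 = -13, s_2 = -1, s_3 = -277. This suggests s_t = -(-3)^(t + 1) - 4·7^(t - 1).
For the base case t = 1: the formula gives -13 = -13 = s_1.
Suppose the result is true for t = j, so s_j = -(-3)^(j + 1) - 4·7^(j - 1).
Then s_{j+1} = 7·s_j - 30·(-3)^j = 7·(-(-3)^(j + 1) - 4·7^(j - 1)) - 30·(-3)^j = -(-3)^(j + 2) - 4·7^j = -(-3)^((j+1) + 1) - 4·7^((j+1) - 1),
which is the claimed formula at t = j+1.
By the principle of mathematical induction, the result holds for all t ≥ 1.

s_t = -(-3)^(t + 1) - 4·7^(t - 1)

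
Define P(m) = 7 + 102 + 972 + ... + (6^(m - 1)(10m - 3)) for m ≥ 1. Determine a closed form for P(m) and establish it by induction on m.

We claim P(m) = 6^m(2m - 1) + 1 for all m ≥ 1.
When m = 1: P(1) = 7, and the closed form gives 7. They agree.
Inductive step: suppose the statement holds for some k ≥ 1, so P(k) = 6^k(2k - 1) + 1.
Then P(k+1) = P(k) + (6^k(10k + 7)) = (6^k(2k - 1) + 1) + (6^k(10k + 7)).
Simplifying, P(k+1) = 12·6^k·k + 6·6^k + 1 = 6^(k+1)(2(k+1) - 1) + 1,
which is the closed form with m = k+1.
This completes the induction.

P(m) = 6^m(2m - 1) + 1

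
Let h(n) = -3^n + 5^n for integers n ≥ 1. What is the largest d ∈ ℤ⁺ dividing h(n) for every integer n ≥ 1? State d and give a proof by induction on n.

d = 2

Computing the first values: h(1) = 2 and h(2) = 16; gcd(2, 16) = 2, so d ≤ 2.
We prove 2 | -3^n + 5^n for all n ≥ 1 by induction on n.
For the base case n = 1: h(1) = 2 = 2·(1), so 2 | h(1).
Inductive step: suppose the statement holds for some j ≥ 1, i.e. 2 | h(j). Then
5^{j+1} − 3^{j+1} = 5·5^j − 3·3^j = 5·(5^j − 3^j) + (2)·3^j. The first term is divisible by 2 by the inductive hypothesis, and the second term (2)·3^j is divisible by 2 since 2 | 2. Hence 2 | h(j+1).
This completes the induction.
Therefore the largest such d is 2.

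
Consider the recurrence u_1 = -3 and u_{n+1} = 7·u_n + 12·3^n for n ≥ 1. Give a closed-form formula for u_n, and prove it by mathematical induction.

u_n = -3^(n + 1) + 6·7^(n - 1)

Computing the first terms: u_1 = -3, u_2 = 15, u_3 = 213. This suggests u_n = -3^(n + 1) + 6·7^(n - 1).
For the base case n = 1: the formula gives -3 = -3 = u_1.
For the inductive step, assume it holds for an arbitrary k ≥ 1, so u_k = -3^(k + 1) + 6·7^(k - 1).
Then u_{k+1} = 7·u_k + 12·3^k = 7·(-3^(k + 1) + 6·7^(k - 1)) + 12·3^k = -3^(k + 2) + 6·7^k = -3^((k+1) + 1) + 6·7^((k+1) - 1),
which is the claimed formula at n = k+1.
By induction, the statement is established for all n ≥ 1.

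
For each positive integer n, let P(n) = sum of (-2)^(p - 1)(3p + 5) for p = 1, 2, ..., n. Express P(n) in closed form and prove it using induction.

P(n) = -(-2)^n(n + 2) + 2

We claim P(n) = -(-2)^n(n + 2) + 2 for all n ≥ 1.
For the base case n = 1: P(1) = 8, and the closed form gives 8. They agree.
Suppose the result is true for n = p, so P(p) = -(-2)^p(p + 2) + 2.
Then P(p+1) = P(p) + ((-2)^p(3p + 8)) = (-(-2)^p(p + 2) + 2) + ((-2)^p(3p + 8)).
Simplifying, P(p+1) = 2(-2)^p·p + 6(-2)^p + 2 = -(-2)^(p+1)((p+1) + 2) + 2,
which is the closed form with n = p+1.
Hence, by induction on n, the claim holds for every n ≥ 1.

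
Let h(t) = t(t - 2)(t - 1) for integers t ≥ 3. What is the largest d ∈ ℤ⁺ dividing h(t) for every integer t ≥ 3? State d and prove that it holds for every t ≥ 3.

Computing the first values: h(3) = 6 and h(4) = 24; gcd(6, 24) = 6, so d ≤ 6.
We prove 6 | t(t - 2)(t - 1) for all t ≥ 3 by induction on t.
Base case (t = 3): h(3) = 6 = 6·(1), so 6 | h(3).
Inductive step: assume the claim holds for t = r, i.e. 6 | h(r). Then
h(r+1) − h(r) = (r-1)·r·(r+1) − (r-2)·(r-1)·r = (r-1)·r·[(r+1) − (r-2)] = 3·(r-1)·r. The product of 2 consecutive integers is divisible by (2)! = 2, so h(r+1) − h(r) is divisible by 3·2 = 6. By the inductive hypothesis 6 | h(r), hence 6 | h(r+1).
By induction, the statement is established for all t ≥ 3.
Therefore the largest such d is 6.

d = 6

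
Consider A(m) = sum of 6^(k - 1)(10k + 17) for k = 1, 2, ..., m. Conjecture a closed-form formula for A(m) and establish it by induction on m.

We claim A(m) = 6^m(2m + 3) - 3 for all m ≥ 1.
Base step (m = 1): A(1) = 27, and the closed form gives 27. They agree.
Suppose the result is true for m = k, so A(k) = 6^k(2k + 3) - 3.
Then A(k+1) = A(k) + (6^k(10k + 27)) = (6^k(2k + 3) - 3) + (6^k(10k + 27)).
Simplifying, A(k+1) = 12·6^k·k + 30·6^k - 3 = 6^(k+1)(2(k+1) + 3) - 3,
which is the closed form with m = k+1.
By induction, the statement is established for all m ≥ 1.

A(m) = 6^m(2m + 3) - 3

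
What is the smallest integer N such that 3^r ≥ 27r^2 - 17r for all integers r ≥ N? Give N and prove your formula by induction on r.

N = 7

At r = 6: 729 < 870, so the inequality fails and N ≥ 7. We prove 3^r ≥ 27r^2 - 17r for all r ≥ 7.
For the base case r = 7: 3^r = 2187 and 27r^2 - 17r = 1204, so 2187 ≥ 1204.
Inductive step: assume the claim holds for r = m, so 3^m ≥ 27m^2 - 17m.
Then 3^(m + 1) = 3·(3^m) ≥ 3·(27m^2 - 17m).
Also, for m ≥ 7 we have 3·(27m^2 - 17m) ≥ 27(m+1)^2 - 17(m+1), since 3·(27m^2 - 17m) − (27(m+1)^2 - 17(m+1)) = 54m^2 - 88m - 10, which is nonnegative for all m ≥ 7.
Combining, 3^(m + 1) ≥ 27(m+1)^2 - 17(m+1).
This completes the induction.
Hence the smallest such N is 7.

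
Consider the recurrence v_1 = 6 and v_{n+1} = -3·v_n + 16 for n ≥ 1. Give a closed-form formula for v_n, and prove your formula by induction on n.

v_n = 2(-3)^(n - 1) + 4

Computing the first terms: v_1 = 6, v_2 = -2, v_3 = 22. This suggests v_n = 2(-3)^(n - 1) + 4.
Base case (n = 1): the formula gives 6 = 6 = v_1.
Inductive step: assume the claim holds for n = p, so v_p = 2(-3)^(p - 1) + 4.
Then v_{p+1} = -3·v_p + 16 = -3·(2(-3)^(p - 1) + 4) + 16 = 2(-3)^p + 4 = 2(-3)^((p+1) - 1) + 4,
which is the claimed formula at n = p+1.
By the principle of mathematical induction, the result holds for all n ≥ 1.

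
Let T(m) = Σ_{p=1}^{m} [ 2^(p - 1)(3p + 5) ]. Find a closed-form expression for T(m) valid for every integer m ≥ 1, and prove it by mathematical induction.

T(m) = 2^m(3m + 2) - 2

We claim T(m) = 2^m(3m + 2) - 2 for all m ≥ 1.
When m = 1: T(1) = 8, and the closed form gives 8. They agree.
Inductive step: assume the claim holds for m = p, so T(p) = 2^p(3p + 2) - 2.
Then T(p+1) = T(p) + (2^p(3p + 8)) = (2^p(3p + 2) - 2) + (2^p(3p + 8)).
Simplifying, T(p+1) = 6·2^p·p + 10·2^p - 2 = 2^(p+1)(3(p+1) + 2) - 2,
which is the closed form with m = p+1.
By the principle of mathematical induction, the result holds for all m ≥ 1.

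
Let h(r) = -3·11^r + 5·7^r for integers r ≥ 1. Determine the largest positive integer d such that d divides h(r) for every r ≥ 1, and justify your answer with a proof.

d = 2

Computing the first values: h(1) = 2 and h(2) = -118; gcd(2, -118) = 2, so d ≤ 2.
We prove 2 | -3·11^r + 5·7^r for all r ≥ 1 by induction on r.
Base step (r = 1): h(1) = 2 = 2·(1), so 2 | h(1).
Inductive step: suppose the statement holds for some p ≥ 1, i.e. 2 | h(p). Then
h(p+1) − 11·h(p) = (-3·11^(p+1) + 5·7^(p+1)) − 11·(-3·11^p + 5·7^p) = (5)·7^p·(7 − 11) = (-20)·7^p. Since 2 | h(p) by the inductive hypothesis, 2 | 11·h(p); and 2 | -20 since -20 = 2·-10. Therefore 2 | h(p+1).
By the principle of mathematical induction, the result holds for all r ≥ 1.
Therefore the largest such d is 2.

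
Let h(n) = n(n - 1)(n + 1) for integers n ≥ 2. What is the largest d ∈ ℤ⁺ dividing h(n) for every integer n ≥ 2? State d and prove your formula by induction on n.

d = 6

Computing the first values: h(2) = 6 and h(3) = 24; gcd(6, 24) = 6, so d ≤ 6.
We prove 6 | n(n - 1)(n + 1) for all n ≥ 2 by induction on n.
Base case (n = 2): h(2) = 6 = 6·(1), so 6 | h(2).
For the inductive step, assume it holds for an arbitrary i ≥ 2, i.e. 6 | h(i). Then
h(i+1) − h(i) = i·(i+1)·(i+2) − (i-1)·i·(i+1) = i·(i+1)·[(i+2) − (i-1)] = 3·i·(i+1). The product of 2 consecutive integers is divisible by (2)! = 2, so h(i+1) − h(i) is divisible by 3·2 = 6. By the inductive hypothesis 6 | h(i), hence 6 | h(i+1).
This completes the induction.
Therefore the largest such d is 6.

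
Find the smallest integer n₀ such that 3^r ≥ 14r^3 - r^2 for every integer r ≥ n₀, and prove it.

At r = 8: 6561 < 7104, so the inequality fails and n₀ ≥ 9. We prove 3^r ≥ 14r^3 - r^2 for all r ≥ 9.
Base step (r = 9): 3^r = 19683 and 14r^3 - r^2 = 10125, so 19683 ≥ 10125.
Suppose the result is true for r = k, so 3^k ≥ 14k^3 - k^2.
Then 3^(k + 1) = 3·(3^k) ≥ 3·(14k^3 - k^2).
Also, for k ≥ 9 we have 3·(14k^3 - k^2) ≥ 14(k+1)^3 - (k+1)^2, since 3·(14k^3 - k^2) − (14(k+1)^3 - (k+1)^2) = 28k^3 - 44k^2 - 40k - 13, which is nonnegative for all k ≥ 9.
Combining, 3^(k + 1) ≥ 14(k+1)^3 - (k+1)^2.
By induction, the statement is established for all r ≥ 9.
Hence the smallest such n₀ is 9.

n₀ = 9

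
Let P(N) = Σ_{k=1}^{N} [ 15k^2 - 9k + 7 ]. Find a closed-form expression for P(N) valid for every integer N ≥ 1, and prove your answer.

We claim P(N) = N(5N^2 + 3N + 5) for all N ≥ 1.
When N = 1: P(1) = 13, and the closed form gives 13. They agree.
For the inductive step, assume it holds for an arbitrary k ≥ 1, so P(k) = k(5k^2 + 3k + 5).
Then P(k+1) = P(k) + (15k^2 + 21k + 13) = (k(5k^2 + 3k + 5)) + (15k^2 + 21k + 13).
Simplifying, P(k+1) = (k + 1)(5k^2 + 13k + 13) = (k+1)(5(k+1)^2 + 3(k+1) + 5),
which is the closed form with N = k+1.
Hence, by induction on N, the claim holds for every N ≥ 1.

P(N) = N(5N^2 + 3N + 5)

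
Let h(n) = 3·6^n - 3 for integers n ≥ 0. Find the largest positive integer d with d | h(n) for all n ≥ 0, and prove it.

Computing the first values: h(0) = 0 and h(1) = 15; gcd(0, 15) = 15, so d ≤ 15.
We prove 15 | 3·6^n - 3 for all n ≥ 0 by induction on n.
Base case (n = 0): h(0) = 0 = 15·(0), so 15 | h(0).
Inductive step: assume the claim holds for n = r, i.e. 15 | h(r). Then
h(r+1) = 3·6^(r+1) - 3 = 6·(3·6^r - 3) + 15 = 6·h(r) + 15. The first term is divisible by 15 by the inductive hypothesis, and 15 is divisible by 15. Hence 15 | h(r+1).
This completes the induction.
Therefore the largest such d is 15.

d = 15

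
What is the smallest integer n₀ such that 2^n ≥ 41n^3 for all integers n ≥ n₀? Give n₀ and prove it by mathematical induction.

n₀ = 18

At n = 17: 131072 < 201433, so the inequality fails and n₀ ≥ 18. We prove 2^n ≥ 41n^3 for all n ≥ 18.
When n = 18: 2^n = 262144 and 41n^3 = 239112, so 262144 ≥ 239112.
Inductive step: suppose the statement holds for some m ≥ 18, so 2^m ≥ 41m^3.
Then 2^(m + 1) = 2·(2^m) ≥ 2·(41m^3).
Also, for m ≥ 18 we have 2·(41m^3) ≥ 41(m+1)^3, since 2 ≥ (1 + 1/m)^3 for all m ≥ 18.
Combining, 2^(m + 1) ≥ 41(m+1)^3.
By the principle of mathematical induction, the result holds for all n ≥ 18.
Hence the smallest such n₀ is 18.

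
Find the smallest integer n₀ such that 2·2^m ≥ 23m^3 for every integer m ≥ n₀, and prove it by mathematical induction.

At m = 15: 65536 < 77625, so the inequality fails and n₀ ≥ 16. We prove 2·2^m ≥ 23m^3 for all m ≥ 16.
When m = 16: 2·2^m = 131072 and 23m^3 = 94208, so 131072 ≥ 94208.
Inductive step: suppose the statement holds for some r ≥ 16, so 2·2^r ≥ 23r^3.
Then 2·2^(r + 1) = 2·(2·2^r) ≥ 2·(23r^3).
Also, for r ≥ 16 we have 2·(23r^3) ≥ 23(r+1)^3, since 2 ≥ (1 + 1/r)^3 for all r ≥ 16.
Combining, 2·2^(r + 1) ≥ 23(r+1)^3.
By induction, the statement is established for all m ≥ 16.
Hence the smallest such n₀ is 16.

n₀ = 16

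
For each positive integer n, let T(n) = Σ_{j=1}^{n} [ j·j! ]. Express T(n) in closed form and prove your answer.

T(n) = (n + 1)! - 1

We claim T(n) = (n + 1)! - 1 for all n ≥ 1.
Base case (n = 1): T(1) = 1, and the closed form gives 1. They agree.
Inductive step: suppose the statement holds for some j ≥ 1, so T(j) = (j + 1)! - 1.
Then T(j+1) = T(j) + ((j + 1)(j + 1)!) = ((j + 1)! - 1) + ((j + 1)(j + 1)!).
Simplifying, T(j+1) = ((j+1) + 1)! - 1,
which is the closed form with n = j+1.
By induction, the statement is established for all n ≥ 1.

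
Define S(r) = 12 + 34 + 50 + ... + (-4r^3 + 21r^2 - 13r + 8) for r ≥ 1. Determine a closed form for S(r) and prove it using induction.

We claim S(r) = -r(r^3 - 5r^2 - 3r - 5) for all r ≥ 1.
Base case (r = 1): S(1) = 12, and the closed form gives 12. They agree.
Suppose the result is true for r = m, so S(m) = m(-m^3 + 5m^2 + 3m + 5).
Then S(m+1) = S(m) + (-4m^3 + 9m^2 + 17m + 12) = (m(-m^3 + 5m^2 + 3m + 5)) + (-4m^3 + 9m^2 + 17m + 12).
Simplifying, S(m+1) = -(m + 1)(m^3 - 2m^2 - 10m - 12) = -(m+1)((m+1)^3 - 5(m+1)^2 - 3(m+1) - 5),
which is the closed form with r = m+1.
By the principle of mathematical induction, the result holds for all r ≥ 1.

S(r) = -r(r^3 - 5r^2 - 3r - 5)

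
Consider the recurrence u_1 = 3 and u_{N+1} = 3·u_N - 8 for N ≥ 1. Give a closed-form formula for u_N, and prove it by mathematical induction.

u_N = -3^(N - 1) + 4

Computing the first terms: u_1 = 3, u_2 = 1, u_3 = -5. This suggests u_N = -3^(N - 1) + 4.
Base case (N = 1): the formula gives 3 = 3 = u_1.
Inductive step: assume the claim holds for N = i, so u_i = -3^(i - 1) + 4.
Then u_{i+1} = 3·u_i - 8 = 3·(-3^(i - 1) + 4) - 8 = -3^i + 4 = -3^((i+1) - 1) + 4,
which is the claimed formula at N = i+1.
This completes the induction.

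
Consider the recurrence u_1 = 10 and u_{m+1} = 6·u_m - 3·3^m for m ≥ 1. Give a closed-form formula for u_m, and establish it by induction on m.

Computing the first terms: u_1 = 10, u_2 = 51, u_3 = 279. This suggests u_m = 3^m + 7·6^(m - 1).
Base case (m = 1): the formula gives 10 = 10 = u_1.
Inductive step: suppose the statement holds for some k ≥ 1, so u_k = 3^k + 7·6^(k - 1).
Then u_{k+1} = 6·u_k - 3·3^k = 6·(3^k + 7·6^(k - 1)) - 3·3^k = 3^(k + 1) + 7·6^k = 3^(k+1) + 7·6^((k+1) - 1),
which is the claimed formula at m = k+1.
By the principle of mathematical induction, the result holds for all m ≥ 1.

u_m = 3^m + 7·6^(m - 1)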